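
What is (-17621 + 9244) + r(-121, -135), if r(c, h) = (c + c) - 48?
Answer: -8667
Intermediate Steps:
r(c, h) = -48 + 2*c (r(c, h) = 2*c - 48 = -48 + 2*c)
(-17621 + 9244) + r(-121, -135) = (-17621 + 9244) + (-48 + 2*(-121)) = -8377 + (-48 - 242) = -8377 - 290 = -8667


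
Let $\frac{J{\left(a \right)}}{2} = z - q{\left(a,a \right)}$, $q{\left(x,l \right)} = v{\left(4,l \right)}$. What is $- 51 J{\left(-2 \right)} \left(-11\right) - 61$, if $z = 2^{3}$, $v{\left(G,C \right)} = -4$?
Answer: $13403$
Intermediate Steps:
$z = 8$
$q{\left(x,l \right)} = -4$
$J{\left(a \right)} = 24$ ($J{\left(a \right)} = 2 \left(8 - -4\right) = 2 \left(8 + 4\right) = 2 \cdot 12 = 24$)
$- 51 J{\left(-2 \right)} \left(-11\right) - 61 = - 51 \cdot 24 \left(-11\right) - 61 = \left(-51\right) \left(-264\right) - 61 = 13464 - 61 = 13403$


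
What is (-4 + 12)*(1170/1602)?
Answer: 520/89 ≈ 5.8427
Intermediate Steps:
(-4 + 12)*(1170/1602) = 8*(1170*(1/1602)) = 8*(65/89) = 520/89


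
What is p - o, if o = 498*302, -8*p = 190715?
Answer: -1393883/8 ≈ -1.7424e+5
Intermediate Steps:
p = -190715/8 (p = -1/8*190715 = -190715/8 ≈ -23839.)
o = 150396
p - o = -190715/8 - 1*150396 = -190715/8 - 150396 = -1393883/8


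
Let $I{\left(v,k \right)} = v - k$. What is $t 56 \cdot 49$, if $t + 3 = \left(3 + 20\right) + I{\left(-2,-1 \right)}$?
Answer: $52136$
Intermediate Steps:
$t = 19$ ($t = -3 + \left(\left(3 + 20\right) - 1\right) = -3 + \left(23 + \left(-2 + 1\right)\right) = -3 + \left(23 - 1\right) = -3 + 22 = 19$)
$t 56 \cdot 49 = 19 \cdot 56 \cdot 49 = 1064 \cdot 49 = 52136$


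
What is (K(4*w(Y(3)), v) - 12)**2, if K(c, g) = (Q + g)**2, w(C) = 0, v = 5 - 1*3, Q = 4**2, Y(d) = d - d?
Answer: 97344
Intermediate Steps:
Y(d) = 0
Q = 16
v = 2 (v = 5 - 3 = 2)
K(c, g) = (16 + g)**2
(K(4*w(Y(3)), v) - 12)**2 = ((16 + 2)**2 - 12)**2 = (18**2 - 12)**2 = (324 - 12)**2 = 312**2 = 97344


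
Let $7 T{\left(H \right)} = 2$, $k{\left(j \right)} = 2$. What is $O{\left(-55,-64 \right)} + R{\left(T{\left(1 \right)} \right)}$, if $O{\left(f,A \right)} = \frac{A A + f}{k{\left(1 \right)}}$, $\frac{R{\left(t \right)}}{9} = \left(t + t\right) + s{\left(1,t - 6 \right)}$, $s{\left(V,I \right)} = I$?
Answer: $\frac{27639}{14} \approx 1974.2$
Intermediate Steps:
$T{\left(H \right)} = \frac{2}{7}$ ($T{\left(H \right)} = \frac{1}{7} \cdot 2 = \frac{2}{7}$)
$R{\left(t \right)} = -54 + 27 t$ ($R{\left(t \right)} = 9 \left(\left(t + t\right) + \left(t - 6\right)\right) = 9 \left(2 t + \left(t - 6\right)\right) = 9 \left(2 t + \left(-6 + t\right)\right) = 9 \left(-6 + 3 t\right) = -54 + 27 t$)
$O{\left(f,A \right)} = \frac{f}{2} + \frac{A^{2}}{2}$ ($O{\left(f,A \right)} = \frac{A A + f}{2} = \left(A^{2} + f\right) \frac{1}{2} = \left(f + A^{2}\right) \frac{1}{2} = \frac{f}{2} + \frac{A^{2}}{2}$)
$O{\left(-55,-64 \right)} + R{\left(T{\left(1 \right)} \right)} = \left(\frac{1}{2} \left(-55\right) + \frac{\left(-64\right)^{2}}{2}\right) + \left(-54 + 27 \cdot \frac{2}{7}\right) = \left(- \frac{55}{2} + \frac{1}{2} \cdot 4096\right) + \left(-54 + \frac{54}{7}\right) = \left(- \frac{55}{2} + 2048\right) - \frac{324}{7} = \frac{4041}{2} - \frac{324}{7} = \frac{27639}{14}$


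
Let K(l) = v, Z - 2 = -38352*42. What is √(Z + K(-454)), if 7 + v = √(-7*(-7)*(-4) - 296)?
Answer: √(-1610789 + 2*I*√123) ≈ 0.009 + 1269.2*I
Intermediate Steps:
Z = -1610782 (Z = 2 - 38352*42 = 2 - 2256*714 = 2 - 1610784 = -1610782)
v = -7 + 2*I*√123 (v = -7 + √(-7*(-7)*(-4) - 296) = -7 + √(49*(-4) - 296) = -7 + √(-196 - 296) = -7 + √(-492) = -7 + 2*I*√123 ≈ -7.0 + 22.181*I)
K(l) = -7 + 2*I*√123
√(Z + K(-454)) = √(-1610782 + (-7 + 2*I*√123)) = √(-1610789 + 2*I*√123)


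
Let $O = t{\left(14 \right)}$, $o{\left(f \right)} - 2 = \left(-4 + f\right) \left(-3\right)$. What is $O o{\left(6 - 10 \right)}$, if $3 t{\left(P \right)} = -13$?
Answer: $- \frac{338}{3} \approx -112.67$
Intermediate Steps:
$t{\left(P \right)} = - \frac{13}{3}$ ($t{\left(P \right)} = \frac{1}{3} \left(-13\right) = - \frac{13}{3}$)
$o{\left(f \right)} = 14 - 3 f$ ($o{\left(f \right)} = 2 + \left(-4 + f\right) \left(-3\right) = 2 - \left(-12 + 3 f\right) = 14 - 3 f$)
$O = - \frac{13}{3} \approx -4.3333$
$O o{\left(6 - 10 \right)} = - \frac{13 \left(14 - 3 \left(6 - 10\right)\right)}{3} = - \frac{13 \left(14 - -12\right)}{3} = - \frac{13 \left(14 + 12\right)}{3} = \left(- \frac{13}{3}\right) 26 = - \frac{338}{3}$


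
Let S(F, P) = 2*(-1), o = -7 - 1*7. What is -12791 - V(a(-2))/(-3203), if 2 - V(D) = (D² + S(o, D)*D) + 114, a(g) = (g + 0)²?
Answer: -40969693/3203 ≈ -12791.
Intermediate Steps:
o = -14 (o = -7 - 7 = -14)
S(F, P) = -2
a(g) = g²
V(D) = -112 - D² + 2*D (V(D) = 2 - ((D² - 2*D) + 114) = 2 - (114 + D² - 2*D) = 2 + (-114 - D² + 2*D) = -112 - D² + 2*D)
-12791 - V(a(-2))/(-3203) = -12791 - (-112 - ((-2)²)² + 2*(-2)²)/(-3203) = -12791 - (-112 - 1*4² + 2*4)*(-1)/3203 = -12791 - (-112 - 1*16 + 8)*(-1)/3203 = -12791 - (-112 - 16 + 8)*(-1)/3203 = -12791 - (-120)*(-1)/3203 = -12791 - 1*120/3203 = -12791 - 120/3203 = -40969693/3203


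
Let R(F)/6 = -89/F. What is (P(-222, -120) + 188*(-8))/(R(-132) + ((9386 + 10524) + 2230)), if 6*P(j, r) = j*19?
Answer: -48554/487169 ≈ -0.099666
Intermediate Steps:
P(j, r) = 19*j/6 (P(j, r) = (j*19)/6 = (19*j)/6 = 19*j/6)
R(F) = -534/F (R(F) = 6*(-89/F) = -534/F)
(P(-222, -120) + 188*(-8))/(R(-132) + ((9386 + 10524) + 2230)) = ((19/6)*(-222) + 188*(-8))/(-534/(-132) + ((9386 + 10524) + 2230)) = (-703 - 1504)/(-534*(-1/132) + (19910 + 2230)) = -2207/(89/22 + 22140) = -2207/487169/22 = -2207*22/487169 = -48554/487169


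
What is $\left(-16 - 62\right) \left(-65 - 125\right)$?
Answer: $14820$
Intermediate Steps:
$\left(-16 - 62\right) \left(-65 - 125\right) = \left(-78\right) \left(-190\right) = 14820$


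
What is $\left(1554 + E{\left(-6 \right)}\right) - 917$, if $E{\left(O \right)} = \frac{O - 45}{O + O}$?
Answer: $\frac{2565}{4} \approx 641.25$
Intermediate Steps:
$E{\left(O \right)} = \frac{-45 + O}{2 O}$
$\left(1554 + E{\left(-6 \right)}\right) - 917 = \left(1554 + \frac{-45 - 6}{2 \left(-6\right)}\right) - 917 = \left(1554 + \frac{1}{2} \left(- \frac{1}{6}\right) \left(-51\right)\right) - 917 = \left(1554 + \frac{17}{4}\right) - 917 = \frac{6233}{4} - 917 = \frac{2565}{4}$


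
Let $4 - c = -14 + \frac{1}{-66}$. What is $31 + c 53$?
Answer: $\frac{65063}{66} \approx 985.8$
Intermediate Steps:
$c = \frac{1189}{66}$ ($c = 4 - \left(-14 + \frac{1}{-66}\right) = 4 - \left(-14 - \frac{1}{66}\right) = 4 - - \frac{925}{66} = 4 + \frac{925}{66} = \frac{1189}{66} \approx 18.015$)
$31 + c 53 = 31 + \frac{1189}{66} \cdot 53 = 31 + \frac{63017}{66} = \frac{65063}{66}$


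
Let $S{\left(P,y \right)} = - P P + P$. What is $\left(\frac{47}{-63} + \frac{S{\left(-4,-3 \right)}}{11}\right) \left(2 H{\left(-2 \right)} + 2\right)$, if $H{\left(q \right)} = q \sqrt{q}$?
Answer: $- \frac{3554}{693} + \frac{7108 i \sqrt{2}}{693} \approx -5.1284 + 14.505 i$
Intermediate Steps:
$S{\left(P,y \right)} = P - P^{2}$ ($S{\left(P,y \right)} = - P^{2} + P = P - P^{2}$)
$H{\left(q \right)} = q^{\frac{3}{2}}$
$\left(\frac{47}{-63} + \frac{S{\left(-4,-3 \right)}}{11}\right) \left(2 H{\left(-2 \right)} + 2\right) = \left(\frac{47}{-63} + \frac{\left(-4\right) \left(1 - -4\right)}{11}\right) \left(2 \left(-2\right)^{\frac{3}{2}} + 2\right) = \left(47 \left(- \frac{1}{63}\right) + - 4 \left(1 + 4\right) \frac{1}{11}\right) \left(2 \left(- 2 i \sqrt{2}\right) + 2\right) = \left(- \frac{47}{63} + \left(-4\right) 5 \cdot \frac{1}{11}\right) \left(- 4 i \sqrt{2} + 2\right) = \left(- \frac{47}{63} - \frac{20}{11}\right) \left(2 - 4 i \sqrt{2}\right) = - \frac{1777 \left(2 - 4 i \sqrt{2}\right)}{693} = - \frac{3554}{693} + \frac{7108 i \sqrt{2}}{693}$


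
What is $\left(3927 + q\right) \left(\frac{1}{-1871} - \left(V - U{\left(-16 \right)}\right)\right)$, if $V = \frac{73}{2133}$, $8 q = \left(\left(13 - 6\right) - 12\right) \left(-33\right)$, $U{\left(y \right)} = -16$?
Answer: $- \frac{56137160959}{886854} \approx -63299.0$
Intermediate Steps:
$q = \frac{165}{8}$ ($q = \frac{\left(\left(13 - 6\right) - 12\right) \left(-33\right)}{8} = \frac{\left(7 - 12\right) \left(-33\right)}{8} = \frac{\left(-5\right) \left(-33\right)}{8} = \frac{1}{8} \cdot 165 = \frac{165}{8} \approx 20.625$)
$V = \frac{73}{2133}$ ($V = 73 \cdot \frac{1}{2133} = \frac{73}{2133} \approx 0.034224$)
$\left(3927 + q\right) \left(\frac{1}{-1871} - \left(V - U{\left(-16 \right)}\right)\right) = \left(3927 + \frac{165}{8}\right) \left(\frac{1}{-1871} - \frac{34201}{2133}\right) = \frac{31581 \left(- \frac{1}{1871} - \frac{34201}{2133}\right)}{8} = \frac{31581}{8} \left(- \frac{63992204}{3990843}\right) = - \frac{56137160959}{886854}$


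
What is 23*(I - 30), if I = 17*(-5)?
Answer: -2645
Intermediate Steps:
I = -85
23*(I - 30) = 23*(-85 - 30) = 23*(-115) = -2645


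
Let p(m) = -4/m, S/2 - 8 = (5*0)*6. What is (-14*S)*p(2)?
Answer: 448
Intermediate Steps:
S = 16 (S = 16 + 2*((5*0)*6) = 16 + 2*(0*6) = 16 + 2*0 = 16 + 0 = 16)
(-14*S)*p(2) = (-14*16)*(-4/2) = -(-896)/2 = -224*(-2) = 448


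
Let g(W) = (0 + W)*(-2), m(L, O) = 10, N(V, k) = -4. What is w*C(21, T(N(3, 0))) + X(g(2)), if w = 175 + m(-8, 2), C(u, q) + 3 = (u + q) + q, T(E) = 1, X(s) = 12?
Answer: 3712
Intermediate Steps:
g(W) = -2*W (g(W) = W*(-2) = -2*W)
C(u, q) = -3 + u + 2*q (C(u, q) = -3 + ((u + q) + q) = -3 + ((q + u) + q) = -3 + (u + 2*q) = -3 + u + 2*q)
w = 185 (w = 175 + 10 = 185)
w*C(21, T(N(3, 0))) + X(g(2)) = 185*(-3 + 21 + 2*1) + 12 = 185*(-3 + 21 + 2) + 12 = 185*20 + 12 = 3700 + 12 = 3712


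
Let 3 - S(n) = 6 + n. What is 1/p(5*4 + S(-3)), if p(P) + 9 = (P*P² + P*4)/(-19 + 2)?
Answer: -17/8233 ≈ -0.0020649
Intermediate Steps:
S(n) = -3 - n (S(n) = 3 - (6 + n) = 3 + (-6 - n) = -3 - n)
p(P) = -9 - 4*P/17 - P³/17 (p(P) = -9 + (P*P² + P*4)/(-19 + 2) = -9 + (P³ + 4*P)/(-17) = -9 + (P³ + 4*P)*(-1/17) = -9 + (-4*P/17 - P³/17) = -9 - 4*P/17 - P³/17)
1/p(5*4 + S(-3)) = 1/(-9 - 4*(5*4 + (-3 - 1*(-3)))/17 - (5*4 + (-3 - 1*(-3)))³/17) = 1/(-9 - 4*(20 + (-3 + 3))/17 - (20 + (-3 + 3))³/17) = 1/(-9 - 4*(20 + 0)/17 - (20 + 0)³/17) = 1/(-9 - 4/17*20 - 1/17*20³) = 1/(-9 - 80/17 - 1/17*8000) = 1/(-9 - 80/17 - 8000/17) = 1/(-8233/17) = -17/8233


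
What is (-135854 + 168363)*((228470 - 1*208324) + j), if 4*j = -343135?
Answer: -8535270459/4 ≈ -2.1338e+9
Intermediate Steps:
j = -343135/4 (j = (¼)*(-343135) = -343135/4 ≈ -85784.)
(-135854 + 168363)*((228470 - 1*208324) + j) = (-135854 + 168363)*((228470 - 1*208324) - 343135/4) = 32509*((228470 - 208324) - 343135/4) = 32509*(20146 - 343135/4) = 32509*(-262551/4) = -8535270459/4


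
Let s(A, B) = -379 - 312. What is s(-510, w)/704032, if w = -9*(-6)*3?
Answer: -691/704032 ≈ -0.00098149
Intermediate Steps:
w = 162 (w = 54*3 = 162)
s(A, B) = -691
s(-510, w)/704032 = -691/704032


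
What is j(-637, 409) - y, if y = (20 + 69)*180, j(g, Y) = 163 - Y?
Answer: -16266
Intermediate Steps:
y = 16020 (y = 89*180 = 16020)
j(-637, 409) - y = (163 - 1*409) - 1*16020 = (163 - 409) - 16020 = -246 - 16020 = -16266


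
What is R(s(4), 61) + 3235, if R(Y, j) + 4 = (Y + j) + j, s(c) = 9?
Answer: 3362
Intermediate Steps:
R(Y, j) = -4 + Y + 2*j (R(Y, j) = -4 + ((Y + j) + j) = -4 + (Y + 2*j) = -4 + Y + 2*j)
R(s(4), 61) + 3235 = (-4 + 9 + 2*61) + 3235 = (-4 + 9 + 122) + 3235 = 127 + 3235 = 3362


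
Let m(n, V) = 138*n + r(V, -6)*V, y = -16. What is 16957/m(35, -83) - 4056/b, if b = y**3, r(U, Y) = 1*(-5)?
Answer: 11341199/2685440 ≈ 4.2232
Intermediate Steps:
r(U, Y) = -5
m(n, V) = -5*V + 138*n (m(n, V) = 138*n - 5*V = -5*V + 138*n)
b = -4096 (b = (-16)**3 = -4096)
16957/m(35, -83) - 4056/b = 16957/(-5*(-83) + 138*35) - 4056/(-4096) = 16957/(415 + 4830) - 4056*(-1/4096) = 16957/5245 + 507/512 = 11341199/2685440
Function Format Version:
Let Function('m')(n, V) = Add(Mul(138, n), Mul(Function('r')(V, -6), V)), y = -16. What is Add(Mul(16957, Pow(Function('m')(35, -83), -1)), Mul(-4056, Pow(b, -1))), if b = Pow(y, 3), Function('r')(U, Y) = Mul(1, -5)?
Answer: Rational(11341199, 2685440) ≈ 4.2232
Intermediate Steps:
Function('r')(U, Y) = -5
Function('m')(n, V) = Add(Mul(-5, V), Mul(138, n)) (Function('m')(n, V) = Add(Mul(138, n), Mul(-5, V)) = Add(Mul(-5, V), Mul(138, n)))
b = -4096 (b = Pow(-16, 3) = -4096)
Add(Mul(16957, Pow(Function('m')(35, -83), -1)), Mul(-4056, Pow(b, -1))) = Add(Mul(16957, Pow(Add(Mul(-5, -83), Mul(138, 35)), -1)), Mul(-4056, Pow(-4096, -1))) = Add(Mul(16957, Pow(Add(415, 4830), -1)), Mul(-4056, Rational(-1, 4096))) = Add(Mul(16957, Pow(5245, -1)), Rational(507, 512)) = Add(Mul(16957, Rational(1, 5245)), Rational(507, 512)) = Add(Rational(16957, 5245), Rational(507, 512)) = Rational(11341199, 2685440)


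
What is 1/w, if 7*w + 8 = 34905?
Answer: 7/34897 ≈ 0.00020059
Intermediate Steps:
w = 34897/7 (w = -8/7 + (⅐)*34905 = -8/7 + 34905/7 = 34897/7 ≈ 4985.3)
1/w = 1/(34897/7) = 7/34897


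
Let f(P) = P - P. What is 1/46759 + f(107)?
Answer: 1/46759 ≈ 2.1386e-5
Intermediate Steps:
f(P) = 0
1/46759 + f(107) = 1/46759 + 0 = 1/46759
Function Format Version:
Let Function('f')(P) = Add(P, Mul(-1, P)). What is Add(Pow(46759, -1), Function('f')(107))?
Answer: Rational(1, 46759) ≈ 2.1386e-5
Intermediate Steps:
Function('f')(P) = 0
Add(Pow(46759, -1), Function('f')(107)) = Add(Pow(46759, -1), 0) = Add(Rational(1, 46759), 0) = Rational(1, 46759)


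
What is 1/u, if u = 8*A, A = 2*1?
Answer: 1/16 ≈ 0.062500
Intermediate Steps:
A = 2
u = 16 (u = 8*2 = 16)
1/u = 1/16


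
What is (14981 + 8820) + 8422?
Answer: 32223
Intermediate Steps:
(14981 + 8820) + 8422 = 23801 + 8422 = 32223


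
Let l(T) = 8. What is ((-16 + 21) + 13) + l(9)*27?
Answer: 234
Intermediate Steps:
((-16 + 21) + 13) + l(9)*27 = ((-16 + 21) + 13) + 8*27 = (5 + 13) + 216 = 18 + 216 = 234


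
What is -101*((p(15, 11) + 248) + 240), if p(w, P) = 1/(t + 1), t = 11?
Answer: -591557/12 ≈ -49296.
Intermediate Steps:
p(w, P) = 1/12 (p(w, P) = 1/(11 + 1) = 1/12)
-101*((p(15, 11) + 248) + 240) = -101*((1/12 + 248) + 240) = -101*(2977/12 + 240) = -101*5857/12 = -591557/12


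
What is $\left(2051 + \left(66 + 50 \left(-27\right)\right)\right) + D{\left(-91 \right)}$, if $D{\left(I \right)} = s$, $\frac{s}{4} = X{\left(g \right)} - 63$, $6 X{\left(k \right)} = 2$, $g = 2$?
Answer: $\frac{1549}{3} \approx 516.33$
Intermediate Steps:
$X{\left(k \right)} = \frac{1}{3}$ ($X{\left(k \right)} = \frac{1}{6} \cdot 2 = \frac{1}{3}$)
$s = - \frac{752}{3}$ ($s = 4 \left(\frac{1}{3} - 63\right) = 4 \left(- \frac{188}{3}\right) = - \frac{752}{3} \approx -250.67$)
$D{\left(I \right)} = - \frac{752}{3}$
$\left(2051 + \left(66 + 50 \left(-27\right)\right)\right) + D{\left(-91 \right)} = \left(2051 + \left(66 + 50 \left(-27\right)\right)\right) - \frac{752}{3} = \left(2051 + \left(66 - 1350\right)\right) - \frac{752}{3} = \left(2051 - 1284\right) - \frac{752}{3} = 767 - \frac{752}{3} = \frac{1549}{3}$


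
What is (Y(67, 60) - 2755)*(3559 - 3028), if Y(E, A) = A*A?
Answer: 448695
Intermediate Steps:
Y(E, A) = A²
(Y(67, 60) - 2755)*(3559 - 3028) = (60² - 2755)*(3559 - 3028) = (3600 - 2755)*531 = 845*531 = 448695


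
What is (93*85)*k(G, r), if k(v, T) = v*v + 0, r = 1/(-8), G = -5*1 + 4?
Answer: 7905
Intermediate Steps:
G = -1 (G = -5 + 4 = -1)
r = -⅛ ≈ -0.12500
k(v, T) = v² (k(v, T) = v² + 0 = v²)
(93*85)*k(G, r) = (93*85)*(-1)² = 7905*1 = 7905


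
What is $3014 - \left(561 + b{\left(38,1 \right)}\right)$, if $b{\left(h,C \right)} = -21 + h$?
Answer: $2436$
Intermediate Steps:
$3014 - \left(561 + b{\left(38,1 \right)}\right) = 3014 - 578 = 2436$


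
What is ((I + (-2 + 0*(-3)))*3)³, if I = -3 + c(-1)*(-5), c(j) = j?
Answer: 0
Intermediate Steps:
I = 2 (I = -3 - 1*(-5) = -3 + 5 = 2)
((I + (-2 + 0*(-3)))*3)³ = ((2 + (-2 + 0*(-3)))*3)³ = ((2 + (-2 + 0))*3)³ = ((2 - 2)*3)³ = (0*3)³ = 0³ = 0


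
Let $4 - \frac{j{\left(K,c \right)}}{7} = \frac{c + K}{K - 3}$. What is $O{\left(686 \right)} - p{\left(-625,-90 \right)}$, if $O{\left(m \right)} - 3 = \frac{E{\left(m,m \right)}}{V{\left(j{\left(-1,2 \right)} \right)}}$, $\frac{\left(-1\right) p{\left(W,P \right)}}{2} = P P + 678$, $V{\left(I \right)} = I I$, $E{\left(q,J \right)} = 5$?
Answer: $\frac{248653079}{14161} \approx 17559.0$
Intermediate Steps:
$j{\left(K,c \right)} = 28 - \frac{7 \left(K + c\right)}{-3 + K}$ ($j{\left(K,c \right)} = 28 - 7 \frac{c + K}{K - 3} = 28 - 7 \frac{K + c}{-3 + K} = 28 - \frac{7 \left(K + c\right)}{-3 + K}$)
$V{\left(I \right)} = I^{2}$
$p{\left(W,P \right)} = -1356 - 2 P^{2}$ ($p{\left(W,P \right)} = - 2 \left(P P + 678\right) = - 2 \left(P^{2} + 678\right) = - 2 \left(678 + P^{2}\right) = -1356 - 2 P^{2}$)
$O{\left(m \right)} = \frac{42563}{14161}$ ($O{\left(m \right)} = 3 + \frac{5}{\left(\frac{7 \left(-12 - 2 + 3 \left(-1\right)\right)}{-3 - 1}\right)^{2}} = 3 + \frac{5}{\left(\frac{7 \left(-12 - 2 - 3\right)}{-4}\right)^{2}} = 3 + \frac{5}{\left(7 \left(- \frac{1}{4}\right) \left(-17\right)\right)^{2}} = 3 + \frac{5}{\left(\frac{119}{4}\right)^{2}} = 3 + \frac{5}{\frac{14161}{16}} = 3 + 5 \cdot \frac{16}{14161} = 3 + \frac{80}{14161} = \frac{42563}{14161}$)
$O{\left(686 \right)} - p{\left(-625,-90 \right)} = \frac{42563}{14161} - \left(-1356 - 2 \left(-90\right)^{2}\right) = \frac{42563}{14161} - \left(-1356 - 16200\right) = \frac{42563}{14161} - -17556 = \frac{42563}{14161} + 17556 = \frac{248653079}{14161}$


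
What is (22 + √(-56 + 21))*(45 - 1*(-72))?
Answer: 2574 + 117*I*√35 ≈ 2574.0 + 692.18*I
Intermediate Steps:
(22 + √(-56 + 21))*(45 - 1*(-72)) = (22 + √(-35))*(45 + 72) = (22 + I*√35)*117 = 2574 + 117*I*√35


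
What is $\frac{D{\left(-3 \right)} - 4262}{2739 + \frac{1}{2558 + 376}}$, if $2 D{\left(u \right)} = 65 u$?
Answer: $- \frac{12790773}{8036227} \approx -1.5916$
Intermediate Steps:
$D{\left(u \right)} = \frac{65 u}{2}$
$\frac{D{\left(-3 \right)} - 4262}{2739 + \frac{1}{2558 + 376}} = \frac{\frac{65}{2} \left(-3\right) - 4262}{2739 + \frac{1}{2558 + 376}} = \frac{- \frac{195}{2} - 4262}{2739 + \frac{1}{2934}} = - \frac{8719}{2 \left(2739 + \frac{1}{2934}\right)} = - \frac{8719}{2 \cdot \frac{8036227}{2934}} = \left(- \frac{8719}{2}\right) \frac{2934}{8036227} = - \frac{12790773}{8036227}$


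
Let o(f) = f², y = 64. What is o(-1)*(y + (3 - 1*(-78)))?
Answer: 145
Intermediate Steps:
o(-1)*(y + (3 - 1*(-78))) = (-1)²*(64 + (3 - 1*(-78))) = 1*(64 + (3 + 78)) = 1*(64 + 81) = 1*145 = 145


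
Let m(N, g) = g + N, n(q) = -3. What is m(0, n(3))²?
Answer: 9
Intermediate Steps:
m(N, g) = N + g
m(0, n(3))² = (0 - 3)² = (-3)² = 9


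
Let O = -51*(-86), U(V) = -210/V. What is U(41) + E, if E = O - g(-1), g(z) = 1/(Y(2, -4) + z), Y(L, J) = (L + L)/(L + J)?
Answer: 538889/123 ≈ 4381.2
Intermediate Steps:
Y(L, J) = 2*L/(J + L) (Y(L, J) = (2*L)/(J + L) = 2*L/(J + L))
O = 4386
g(z) = 1/(-2 + z) (g(z) = 1/(2*2/(-4 + 2) + z) = 1/(2*2/(-2) + z) = 1/(2*2*(-1/2) + z) = 1/(-2 + z))
E = 13159/3 (E = 4386 - 1/(-2 - 1) = 4386 - 1/(-3) = 4386 - 1*(-1/3) = 4386 + 1/3 = 13159/3 ≈ 4386.3)
U(41) + E = -210/41 + 13159/3 = 538889/123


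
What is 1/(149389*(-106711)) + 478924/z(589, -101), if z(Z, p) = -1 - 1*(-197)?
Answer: 1908685699543200/781131029371 ≈ 2443.5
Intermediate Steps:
z(Z, p) = 196 (z(Z, p) = -1 + 197 = 196)
1/(149389*(-106711)) + 478924/z(589, -101) = 1/(149389*(-106711)) + 478924/196 = (1/149389)*(-1/106711) + 478924*(1/196) = -1/15941449579 + 119731/49 = 1908685699543200/781131029371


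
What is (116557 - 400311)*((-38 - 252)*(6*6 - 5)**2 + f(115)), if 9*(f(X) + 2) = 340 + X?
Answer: 711590619842/9 ≈ 7.9066e+10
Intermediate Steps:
f(X) = 322/9 + X/9 (f(X) = -2 + (340 + X)/9 = -2 + (340/9 + X/9) = 322/9 + X/9)
(116557 - 400311)*((-38 - 252)*(6*6 - 5)**2 + f(115)) = (116557 - 400311)*((-38 - 252)*(6*6 - 5)**2 + (322/9 + (1/9)*115)) = -283754*(-290*(36 - 5)**2 + (322/9 + 115/9)) = -283754*(-290*31**2 + 437/9) = -283754*(-290*961 + 437/9) = -283754*(-278690 + 437/9) = -283754*(-2507773/9) = 711590619842/9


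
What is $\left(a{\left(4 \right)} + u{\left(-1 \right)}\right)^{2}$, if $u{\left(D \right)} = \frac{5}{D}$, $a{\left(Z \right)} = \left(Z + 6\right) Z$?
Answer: $1225$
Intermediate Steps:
$a{\left(Z \right)} = Z \left(6 + Z\right)$ ($a{\left(Z \right)} = \left(6 + Z\right) Z = Z \left(6 + Z\right)$)
$\left(a{\left(4 \right)} + u{\left(-1 \right)}\right)^{2} = \left(4 \left(6 + 4\right) + \frac{5}{-1}\right)^{2} = \left(4 \cdot 10 + 5 \left(-1\right)\right)^{2} = \left(40 - 5\right)^{2} = 35^{2} = 1225$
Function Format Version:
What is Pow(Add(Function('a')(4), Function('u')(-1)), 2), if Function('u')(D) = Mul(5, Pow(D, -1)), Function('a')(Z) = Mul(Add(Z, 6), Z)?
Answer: 1225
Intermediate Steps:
Function('a')(Z) = Mul(Z, Add(6, Z)) (Function('a')(Z) = Mul(Add(6, Z), Z) = Mul(Z, Add(6, Z)))
Pow(Add(Function('a')(4), Function('u')(-1)), 2) = Pow(Add(Mul(4, Add(6, 4)), Mul(5, Pow(-1, -1))), 2) = Pow(Add(Mul(4, 10), Mul(5, -1)), 2) = Pow(Add(40, -5), 2) = Pow(35, 2) = 1225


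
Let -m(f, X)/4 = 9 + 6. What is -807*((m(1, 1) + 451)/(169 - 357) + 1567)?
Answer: -237423435/188 ≈ -1.2629e+6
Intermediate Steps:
m(f, X) = -60 (m(f, X) = -4*(9 + 6) = -4*15 = -60)
-807*((m(1, 1) + 451)/(169 - 357) + 1567) = -807*((-60 + 451)/(169 - 357) + 1567) = -807*(391/(-188) + 1567) = -807*(391*(-1/188) + 1567) = -807*(-391/188 + 1567) = -807*294205/188 = -237423435/188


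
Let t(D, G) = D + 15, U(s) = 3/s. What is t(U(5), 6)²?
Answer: 6084/25 ≈ 243.36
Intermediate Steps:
t(D, G) = 15 + D
t(U(5), 6)² = (15 + 3/5)² = (15 + 3*(⅕))² = (15 + ⅗)² = (78/5)² = 6084/25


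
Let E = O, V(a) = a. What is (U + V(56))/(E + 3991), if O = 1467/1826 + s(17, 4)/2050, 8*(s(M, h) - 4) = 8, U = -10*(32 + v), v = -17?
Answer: -17593510/747126339 ≈ -0.023548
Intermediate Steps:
U = -150 (U = -10*(32 - 17) = -10*15 = -150)
s(M, h) = 5 (s(M, h) = 4 + (1/8)*8 = 4 + 1 = 5)
O = 150824/187165 (O = 1467/1826 + 5/2050 = 1467*(1/1826) + 5*(1/2050) = 1467/1826 + 1/410 = 150824/187165 ≈ 0.80583)
E = 150824/187165 ≈ 0.80583
(U + V(56))/(E + 3991) = (-150 + 56)/(150824/187165 + 3991) = -94/747126339/187165 = -94*187165/747126339 = -17593510/747126339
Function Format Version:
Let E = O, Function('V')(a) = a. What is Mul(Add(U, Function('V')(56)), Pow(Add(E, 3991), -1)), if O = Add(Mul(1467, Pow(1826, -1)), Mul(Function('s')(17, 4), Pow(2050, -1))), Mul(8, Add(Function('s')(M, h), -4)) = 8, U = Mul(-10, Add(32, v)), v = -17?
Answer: Rational(-17593510, 747126339) ≈ -0.023548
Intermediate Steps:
U = -150 (U = Mul(-10, Add(32, -17)) = Mul(-10, 15) = -150)
Function('s')(M, h) = 5 (Function('s')(M, h) = Add(4, Mul(Rational(1, 8), 8)) = Add(4, 1) = 5)
O = Rational(150824, 187165) (O = Add(Mul(1467, Pow(1826, -1)), Mul(5, Pow(2050, -1))) = Add(Mul(1467, Rational(1, 1826)), Mul(5, Rational(1, 2050))) = Add(Rational(1467, 1826), Rational(1, 410)) = Rational(150824, 187165) ≈ 0.80583)
E = Rational(150824, 187165) ≈ 0.80583
Mul(Add(U, Function('V')(56)), Pow(Add(E, 3991), -1)) = Mul(Add(-150, 56), Pow(Add(Rational(150824, 187165), 3991), -1)) = Mul(-94, Pow(Rational(747126339, 187165), -1)) = Mul(-94, Rational(187165, 747126339)) = Rational(-17593510, 747126339)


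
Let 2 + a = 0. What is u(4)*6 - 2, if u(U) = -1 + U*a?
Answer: -56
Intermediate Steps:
a = -2 (a = -2 + 0 = -2)
u(U) = -1 - 2*U (u(U) = -1 + U*(-2) = -1 - 2*U)
u(4)*6 - 2 = (-1 - 2*4)*6 - 2 = (-1 - 8)*6 - 2 = -9*6 - 2 = -54 - 2 = -56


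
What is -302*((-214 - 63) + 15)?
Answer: 79124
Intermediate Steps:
-302*((-214 - 63) + 15) = -302*(-277 + 15) = -302*(-262) = 79124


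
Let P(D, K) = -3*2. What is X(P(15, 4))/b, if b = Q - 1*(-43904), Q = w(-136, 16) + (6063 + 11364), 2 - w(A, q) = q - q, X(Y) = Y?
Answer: -6/61333 ≈ -9.7827e-5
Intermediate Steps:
P(D, K) = -6
w(A, q) = 2 (w(A, q) = 2 - (q - q) = 2 - 1*0 = 2 + 0 = 2)
Q = 17429 (Q = 2 + (6063 + 11364) = 2 + 17427 = 17429)
b = 61333 (b = 17429 - 1*(-43904) = 17429 + 43904 = 61333)
X(P(15, 4))/b = -6/61333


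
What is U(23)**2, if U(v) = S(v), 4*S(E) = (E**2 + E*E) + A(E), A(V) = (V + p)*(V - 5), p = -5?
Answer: 477481/4 ≈ 1.1937e+5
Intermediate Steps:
A(V) = (-5 + V)**2 (A(V) = (V - 5)*(V - 5) = (-5 + V)*(-5 + V) = (-5 + V)**2)
S(E) = 25/4 - 5*E/2 + 3*E**2/4 (S(E) = ((E**2 + E*E) + (25 + E**2 - 10*E))/4 = ((E**2 + E**2) + (25 + E**2 - 10*E))/4 = (2*E**2 + (25 + E**2 - 10*E))/4 = (25 - 10*E + 3*E**2)/4 = 25/4 - 5*E/2 + 3*E**2/4)
U(v) = 25/4 - 5*v/2 + 3*v**2/4
U(23)**2 = (25/4 - 5/2*23 + (3/4)*23**2)**2 = (25/4 - 115/2 + (3/4)*529)**2 = (25/4 - 115/2 + 1587/4)**2 = (691/2)**2 = 477481/4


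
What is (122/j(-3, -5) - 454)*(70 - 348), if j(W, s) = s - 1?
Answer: 395594/3 ≈ 1.3186e+5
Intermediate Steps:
j(W, s) = -1 + s
(122/j(-3, -5) - 454)*(70 - 348) = (122/(-1 - 5) - 454)*(70 - 348) = (122/(-6) - 454)*(-278) = (122*(-⅙) - 454)*(-278) = (-61/3 - 454)*(-278) = -1423/3*(-278) = 395594/3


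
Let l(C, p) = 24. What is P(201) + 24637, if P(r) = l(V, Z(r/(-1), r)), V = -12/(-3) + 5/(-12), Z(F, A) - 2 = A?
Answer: 24661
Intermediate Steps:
Z(F, A) = 2 + A
V = 43/12 (V = -12*(-1/3) + 5*(-1/12) = 4 - 5/12 = 43/12 ≈ 3.5833)
P(r) = 24
P(201) + 24637 = 24 + 24637 = 24661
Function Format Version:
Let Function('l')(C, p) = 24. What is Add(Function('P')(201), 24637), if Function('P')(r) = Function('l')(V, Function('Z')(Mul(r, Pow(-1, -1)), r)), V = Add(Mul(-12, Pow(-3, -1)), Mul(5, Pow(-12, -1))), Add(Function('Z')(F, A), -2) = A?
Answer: 24661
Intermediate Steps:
Function('Z')(F, A) = Add(2, A)
V = Rational(43, 12) (V = Add(Mul(-12, Rational(-1, 3)), Mul(5, Rational(-1, 12))) = Add(4, Rational(-5, 12)) = Rational(43, 12) ≈ 3.5833)
Function('P')(r) = 24
Add(Function('P')(201), 24637) = Add(24, 24637) = 24661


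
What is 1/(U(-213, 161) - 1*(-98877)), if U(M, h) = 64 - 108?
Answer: 1/98833 ≈ 1.0118e-5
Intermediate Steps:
U(M, h) = -44
1/(U(-213, 161) - 1*(-98877)) = 1/(-44 - 1*(-98877)) = 1/(-44 + 98877) = 1/98833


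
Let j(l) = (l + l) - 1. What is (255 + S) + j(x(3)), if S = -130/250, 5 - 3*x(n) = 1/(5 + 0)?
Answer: 6417/25 ≈ 256.68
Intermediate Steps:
x(n) = 8/5 (x(n) = 5/3 - 1/(3*(5 + 0)) = 5/3 - 1/3/5 = 5/3 - 1/3*1/5 = 5/3 - 1/15 = 8/5)
j(l) = -1 + 2*l (j(l) = 2*l - 1 = -1 + 2*l)
S = -13/25 (S = -130*1/250 = -13/25 ≈ -0.52000)
(255 + S) + j(x(3)) = (255 - 13/25) + (-1 + 2*(8/5)) = 6362/25 + (-1 + 16/5) = 6362/25 + 11/5 = 6417/25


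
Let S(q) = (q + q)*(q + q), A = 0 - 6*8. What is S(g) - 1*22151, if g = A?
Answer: -12935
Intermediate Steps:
A = -48 (A = 0 - 48 = -48)
g = -48
S(q) = 4*q² (S(q) = (2*q)*(2*q) = 4*q²)
S(g) - 1*22151 = 4*(-48)² - 1*22151 = 4*2304 - 22151 = 9216 - 22151 = -12935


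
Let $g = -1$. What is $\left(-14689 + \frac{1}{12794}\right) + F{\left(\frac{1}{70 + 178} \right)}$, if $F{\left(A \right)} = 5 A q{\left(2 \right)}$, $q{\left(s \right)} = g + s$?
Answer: $- \frac{23303420075}{1586456} \approx -14689.0$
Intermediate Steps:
$q{\left(s \right)} = -1 + s$
$F{\left(A \right)} = 5 A$ ($F{\left(A \right)} = 5 A \left(-1 + 2\right) = 5 A 1 = 5 A$)
$\left(-14689 + \frac{1}{12794}\right) + F{\left(\frac{1}{70 + 178} \right)} = \left(-14689 + \frac{1}{12794}\right) + \frac{5}{70 + 178} = \left(-14689 + \frac{1}{12794}\right) + \frac{5}{248} = - \frac{187931065}{12794} + 5 \cdot \frac{1}{248} = - \frac{187931065}{12794} + \frac{5}{248} = - \frac{23303420075}{1586456}$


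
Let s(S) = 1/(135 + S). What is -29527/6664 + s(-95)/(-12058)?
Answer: -1780183663/401772560 ≈ -4.4308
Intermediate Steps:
-29527/6664 + s(-95)/(-12058) = -29527/6664 + 1/((135 - 95)*(-12058)) = -29527*1/6664 - 1/12058/40 = -29527/6664 + (1/40)*(-1/12058) = -29527/6664 - 1/482320 = -1780183663/401772560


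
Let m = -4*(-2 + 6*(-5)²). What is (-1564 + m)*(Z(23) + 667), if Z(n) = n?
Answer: -1487640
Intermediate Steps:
m = -592 (m = -4*(-2 + 6*25) = -4*(-2 + 150) = -4*148 = -592)
(-1564 + m)*(Z(23) + 667) = (-1564 - 592)*(23 + 667) = -2156*690 = -1487640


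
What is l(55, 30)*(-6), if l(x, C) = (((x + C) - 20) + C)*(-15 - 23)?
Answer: 21660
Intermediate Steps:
l(x, C) = 760 - 76*C - 38*x (l(x, C) = (((C + x) - 20) + C)*(-38) = ((-20 + C + x) + C)*(-38) = (-20 + x + 2*C)*(-38) = 760 - 76*C - 38*x)
l(55, 30)*(-6) = (760 - 76*30 - 38*55)*(-6) = (760 - 2280 - 2090)*(-6) = -3610*(-6) = 21660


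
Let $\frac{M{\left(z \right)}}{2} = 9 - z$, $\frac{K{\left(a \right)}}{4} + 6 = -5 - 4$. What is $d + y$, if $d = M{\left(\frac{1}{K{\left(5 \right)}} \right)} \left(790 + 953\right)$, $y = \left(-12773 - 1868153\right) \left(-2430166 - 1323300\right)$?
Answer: $\frac{70599918209481}{10} \approx 7.06 \cdot 10^{12}$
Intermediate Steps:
$K{\left(a \right)} = -60$ ($K{\left(a \right)} = -24 + 4 \left(-5 - 4\right) = -24 + 4 \left(-9\right) = -24 - 36 = -60$)
$M{\left(z \right)} = 18 - 2 z$ ($M{\left(z \right)} = 2 \left(9 - z\right) = 18 - 2 z$)
$y = 7059991789516$ ($y = \left(-1880926\right) \left(-3753466\right) = 7059991789516$)
$d = \frac{314321}{10}$ ($d = \left(18 - \frac{2}{-60}\right) \left(790 + 953\right) = \left(18 - - \frac{1}{30}\right) 1743 = \left(18 + \frac{1}{30}\right) 1743 = \frac{541}{30} \cdot 1743 = \frac{314321}{10} \approx 31432.0$)
$d + y = \frac{314321}{10} + 7059991789516 = \frac{70599918209481}{10}$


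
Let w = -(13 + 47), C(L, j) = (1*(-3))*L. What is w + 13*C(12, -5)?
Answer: -528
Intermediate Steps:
C(L, j) = -3*L
w = -60 (w = -1*60 = -60)
w + 13*C(12, -5) = -60 + 13*(-3*12) = -60 + 13*(-36) = -60 - 468 = -528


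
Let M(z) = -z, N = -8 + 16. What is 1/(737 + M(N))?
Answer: 1/729 ≈ 0.0013717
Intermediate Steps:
N = 8
1/(737 + M(N)) = 1/(737 - 1*8) = 1/(737 - 8) = 1/729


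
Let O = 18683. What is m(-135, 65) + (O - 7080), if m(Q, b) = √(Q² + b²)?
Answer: 11603 + 5*√898 ≈ 11753.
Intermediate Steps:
m(-135, 65) + (O - 7080) = √((-135)² + 65²) + (18683 - 7080) = √(18225 + 4225) + 11603 = √22450 + 11603 = 5*√898 + 11603 = 11603 + 5*√898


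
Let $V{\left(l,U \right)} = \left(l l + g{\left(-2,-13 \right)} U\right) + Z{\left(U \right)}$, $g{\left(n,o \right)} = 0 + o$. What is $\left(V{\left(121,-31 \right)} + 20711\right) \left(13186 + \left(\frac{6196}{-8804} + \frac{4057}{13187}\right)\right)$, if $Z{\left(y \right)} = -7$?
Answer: $\frac{13680999360978048}{29024587} \approx 4.7136 \cdot 10^{8}$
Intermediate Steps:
$g{\left(n,o \right)} = o$
$V{\left(l,U \right)} = -7 + l^{2} - 13 U$ ($V{\left(l,U \right)} = \left(l l - 13 U\right) - 7 = \left(l^{2} - 13 U\right) - 7 = -7 + l^{2} - 13 U$)
$\left(V{\left(121,-31 \right)} + 20711\right) \left(13186 + \left(\frac{6196}{-8804} + \frac{4057}{13187}\right)\right) = \left(\left(-7 + 121^{2} - -403\right) + 20711\right) \left(13186 + \left(\frac{6196}{-8804} + \frac{4057}{13187}\right)\right) = \left(\left(-7 + 14641 + 403\right) + 20711\right) \left(13186 + \left(6196 \left(- \frac{1}{8804}\right) + 4057 \cdot \frac{1}{13187}\right)\right) = \left(15037 + 20711\right) \left(13186 + \left(- \frac{1549}{2201} + \frac{4057}{13187}\right)\right) = 35748 \left(13186 - \frac{11497206}{29024587}\right) = 35748 \cdot \frac{382706706976}{29024587} = \frac{13680999360978048}{29024587}$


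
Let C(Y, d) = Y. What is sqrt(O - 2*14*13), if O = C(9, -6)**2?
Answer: I*sqrt(283) ≈ 16.823*I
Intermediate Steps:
O = 81 (O = 9**2 = 81)
sqrt(O - 2*14*13) = sqrt(81 - 2*14*13) = sqrt(81 - 28*13) = sqrt(81 - 364) = sqrt(-283) = I*sqrt(283)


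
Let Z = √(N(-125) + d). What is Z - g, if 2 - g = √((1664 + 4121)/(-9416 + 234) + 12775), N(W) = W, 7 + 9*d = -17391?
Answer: -2 + √1076995941230/9182 + I*√18523/3 ≈ 111.02 + 45.366*I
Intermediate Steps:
d = -17398/9 (d = -7/9 + (⅑)*(-17391) = -7/9 - 5797/3 = -17398/9 ≈ -1933.1)
Z = I*√18523/3 (Z = √(-125 - 17398/9) = √(-18523/9) = I*√18523/3 ≈ 45.366*I)
g = 2 - √1076995941230/9182 (g = 2 - √((1664 + 4121)/(-9416 + 234) + 12775) = 2 - √(5785/(-9182) + 12775) = 2 - √(5785*(-1/9182) + 12775) = 2 - √(-5785/9182 + 12775) = 2 - √(117294265/9182) = 2 - √1076995941230/9182 ≈ -111.02)
Z - g = I*√18523/3 - (2 - √1076995941230/9182) = I*√18523/3 + (-2 + √1076995941230/9182) = -2 + √1076995941230/9182 + I*√18523/3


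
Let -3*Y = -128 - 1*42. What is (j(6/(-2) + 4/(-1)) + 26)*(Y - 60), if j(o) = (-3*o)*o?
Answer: 1210/3 ≈ 403.33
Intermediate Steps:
j(o) = -3*o**2
Y = 170/3 (Y = -(-128 - 1*42)/3 = -(-128 - 42)/3 = -1/3*(-170) = 170/3 ≈ 56.667)
(j(6/(-2) + 4/(-1)) + 26)*(Y - 60) = (-3*(6/(-2) + 4/(-1))**2 + 26)*(170/3 - 60) = (-3*(6*(-1/2) + 4*(-1))**2 + 26)*(-10/3) = (-3*(-3 - 4)**2 + 26)*(-10/3) = (-3*(-7)**2 + 26)*(-10/3) = (-3*49 + 26)*(-10/3) = (-147 + 26)*(-10/3) = -121*(-10/3) = 1210/3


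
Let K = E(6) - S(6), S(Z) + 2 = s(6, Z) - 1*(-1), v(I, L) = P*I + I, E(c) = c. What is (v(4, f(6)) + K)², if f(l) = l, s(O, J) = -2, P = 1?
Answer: 289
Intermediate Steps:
v(I, L) = 2*I (v(I, L) = 1*I + I = I + I = 2*I)
S(Z) = -3 (S(Z) = -2 + (-2 - 1*(-1)) = -2 + (-2 + 1) = -2 - 1 = -3)
K = 9 (K = 6 - 1*(-3) = 6 + 3 = 9)
(v(4, f(6)) + K)² = (2*4 + 9)² = (8 + 9)² = 17² = 289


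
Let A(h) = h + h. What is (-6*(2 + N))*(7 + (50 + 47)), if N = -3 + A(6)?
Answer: -6864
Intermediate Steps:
A(h) = 2*h
N = 9 (N = -3 + 2*6 = -3 + 12 = 9)
(-6*(2 + N))*(7 + (50 + 47)) = (-6*(2 + 9))*(7 + (50 + 47)) = (-6*11)*(7 + 97) = -66*104 = -6864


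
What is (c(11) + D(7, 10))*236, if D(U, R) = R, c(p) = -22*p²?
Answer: -625872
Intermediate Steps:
(c(11) + D(7, 10))*236 = (-22*11² + 10)*236 = (-22*121 + 10)*236 = (-2662 + 10)*236 = -2652*236 = -625872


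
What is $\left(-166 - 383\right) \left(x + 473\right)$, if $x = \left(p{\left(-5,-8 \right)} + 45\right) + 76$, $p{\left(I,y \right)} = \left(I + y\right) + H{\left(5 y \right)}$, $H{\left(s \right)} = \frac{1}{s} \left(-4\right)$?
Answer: $- \frac{3190239}{10} \approx -3.1902 \cdot 10^{5}$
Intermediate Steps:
$H{\left(s \right)} = - \frac{4}{s}$
$p{\left(I,y \right)} = I + y - \frac{4}{5 y}$ ($p{\left(I,y \right)} = \left(I + y\right) - \frac{4}{5 y} = I + y - \frac{4}{5 y}$)
$x = \frac{1081}{10}$ ($x = \left(\left(-5 - 8 - \frac{4}{5 \left(-8\right)}\right) + 45\right) + 76 = \left(\left(-5 - 8 - - \frac{1}{10}\right) + 45\right) + 76 = \left(\left(-5 - 8 + \frac{1}{10}\right) + 45\right) + 76 = \left(- \frac{129}{10} + 45\right) + 76 = \frac{321}{10} + 76 = \frac{1081}{10} \approx 108.1$)
$\left(-166 - 383\right) \left(x + 473\right) = \left(-166 - 383\right) \left(\frac{1081}{10} + 473\right) = \left(-549\right) \frac{5811}{10} = - \frac{3190239}{10}$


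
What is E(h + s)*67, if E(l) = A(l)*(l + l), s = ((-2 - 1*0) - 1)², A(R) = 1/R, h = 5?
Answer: 134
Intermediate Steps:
s = 9 (s = ((-2 + 0) - 1)² = (-2 - 1)² = (-3)² = 9)
E(l) = 2 (E(l) = (l + l)/l = (2*l)/l = 2)
E(h + s)*67 = 2*67 = 134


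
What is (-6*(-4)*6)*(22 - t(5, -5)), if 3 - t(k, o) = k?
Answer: 3456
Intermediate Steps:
t(k, o) = 3 - k
(-6*(-4)*6)*(22 - t(5, -5)) = (-6*(-4)*6)*(22 - (3 - 1*5)) = (24*6)*(22 - (3 - 5)) = 144*(22 - 1*(-2)) = 144*(22 + 2) = 144*24 = 3456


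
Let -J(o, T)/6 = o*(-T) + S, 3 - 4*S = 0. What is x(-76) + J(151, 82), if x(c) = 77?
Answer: 148729/2 ≈ 74365.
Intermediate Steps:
S = ¾ (S = ¾ - ¼*0 = ¾ + 0 = ¾ ≈ 0.75000)
J(o, T) = -9/2 + 6*T*o (J(o, T) = -6*(o*(-T) + ¾) = -6*(-T*o + ¾) = -6*(¾ - T*o) = -9/2 + 6*T*o)
x(-76) + J(151, 82) = 77 + (-9/2 + 6*82*151) = 77 + (-9/2 + 74292) = 77 + 148575/2 = 148729/2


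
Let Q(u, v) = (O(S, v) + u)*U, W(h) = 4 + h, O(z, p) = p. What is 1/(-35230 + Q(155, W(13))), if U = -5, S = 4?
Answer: -1/36090 ≈ -2.7709e-5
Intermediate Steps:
Q(u, v) = -5*u - 5*v (Q(u, v) = (v + u)*(-5) = (u + v)*(-5) = -5*u - 5*v)
1/(-35230 + Q(155, W(13))) = 1/(-35230 + (-5*155 - 5*(4 + 13))) = 1/(-35230 + (-775 - 5*17)) = 1/(-35230 + (-775 - 85)) = 1/(-35230 - 860) = 1/(-36090) = -1/36090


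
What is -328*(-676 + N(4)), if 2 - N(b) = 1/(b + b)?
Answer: 221113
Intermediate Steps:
N(b) = 2 - 1/(2*b) (N(b) = 2 - 1/(b + b) = 2 - 1/(2*b))
-328*(-676 + N(4)) = -328*(-676 + (2 - ½/4)) = -328*(-676 + (2 - ½*¼)) = -328*(-676 + (2 - ⅛)) = -328*(-676 + 15/8) = -328*(-5393/8) = 221113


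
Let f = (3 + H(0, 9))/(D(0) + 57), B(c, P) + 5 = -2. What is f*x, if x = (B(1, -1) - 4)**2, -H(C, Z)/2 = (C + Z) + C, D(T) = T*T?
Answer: -605/19 ≈ -31.842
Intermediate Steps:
D(T) = T**2
H(C, Z) = -4*C - 2*Z (H(C, Z) = -2*((C + Z) + C) = -2*(Z + 2*C) = -4*C - 2*Z)
B(c, P) = -7 (B(c, P) = -5 - 2 = -7)
f = -5/19 (f = (3 + (-4*0 - 2*9))/(0**2 + 57) = (3 + (0 - 18))/(0 + 57) = (3 - 18)/57 = -15*1/57 = -5/19 ≈ -0.26316)
x = 121 (x = (-7 - 4)**2 = (-11)**2 = 121)
f*x = -5/19*121 = -605/19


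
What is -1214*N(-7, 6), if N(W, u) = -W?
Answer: -8498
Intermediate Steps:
-1214*N(-7, 6) = -(-1214)*(-7) = -1214*7 = -8498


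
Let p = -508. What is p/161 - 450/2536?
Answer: -680369/204148 ≈ -3.3327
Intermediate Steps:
p/161 - 450/2536 = -508/161 - 450/2536 = -508*1/161 - 450*1/2536 = -508/161 - 225/1268 = -680369/204148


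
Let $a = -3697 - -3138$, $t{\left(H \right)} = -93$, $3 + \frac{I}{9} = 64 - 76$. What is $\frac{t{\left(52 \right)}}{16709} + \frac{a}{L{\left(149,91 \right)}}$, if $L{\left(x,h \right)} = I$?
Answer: $\frac{300896}{72765} \approx 4.1352$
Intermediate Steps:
$I = -135$ ($I = -27 + 9 \left(64 - 76\right) = -27 + 9 \left(-12\right) = -27 - 108 = -135$)
$L{\left(x,h \right)} = -135$
$a = -559$ ($a = -3697 + 3138 = -559$)
$\frac{t{\left(52 \right)}}{16709} + \frac{a}{L{\left(149,91 \right)}} = - \frac{93}{16709} - \frac{559}{-135} = \left(-93\right) \frac{1}{16709} - - \frac{559}{135} = - \frac{3}{539} + \frac{559}{135} = \frac{300896}{72765}$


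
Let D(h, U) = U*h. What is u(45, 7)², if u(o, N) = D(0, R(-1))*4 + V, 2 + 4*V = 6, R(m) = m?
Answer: 1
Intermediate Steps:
V = 1 (V = -½ + (¼)*6 = -½ + 3/2 = 1)
u(o, N) = 1 (u(o, N) = -1*0*4 + 1 = 0*4 + 1 = 0 + 1 = 1)
u(45, 7)² = 1² = 1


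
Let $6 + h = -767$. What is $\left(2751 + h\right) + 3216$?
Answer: $5194$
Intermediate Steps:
$h = -773$ ($h = -6 - 767 = -773$)
$\left(2751 + h\right) + 3216 = \left(2751 - 773\right) + 3216 = 1978 + 3216 = 5194$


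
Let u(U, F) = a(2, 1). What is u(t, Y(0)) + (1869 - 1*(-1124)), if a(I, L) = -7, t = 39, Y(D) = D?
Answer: 2986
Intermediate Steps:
u(U, F) = -7
u(t, Y(0)) + (1869 - 1*(-1124)) = -7 + (1869 - 1*(-1124)) = -7 + (1869 + 1124) = -7 + 2993 = 2986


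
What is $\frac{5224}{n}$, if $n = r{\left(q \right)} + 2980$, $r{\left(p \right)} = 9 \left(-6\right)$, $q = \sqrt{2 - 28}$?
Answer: $\frac{2612}{1463} \approx 1.7854$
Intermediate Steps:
$q = i \sqrt{26}$ ($q = \sqrt{-26} = i \sqrt{26} \approx 5.099 i$)
$r{\left(p \right)} = -54$
$n = 2926$ ($n = -54 + 2980 = 2926$)
$\frac{5224}{n} = \frac{5224}{2926} = 5224 \cdot \frac{1}{2926} = \frac{2612}{1463}$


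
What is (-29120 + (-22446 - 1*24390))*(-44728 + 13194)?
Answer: 2395196504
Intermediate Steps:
(-29120 + (-22446 - 1*24390))*(-44728 + 13194) = (-29120 + (-22446 - 24390))*(-31534) = (-29120 - 46836)*(-31534) = -75956*(-31534) = 2395196504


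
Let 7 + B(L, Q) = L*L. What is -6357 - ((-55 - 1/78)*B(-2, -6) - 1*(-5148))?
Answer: -303421/26 ≈ -11670.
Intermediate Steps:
B(L, Q) = -7 + L² (B(L, Q) = -7 + L*L = -7 + L²)
-6357 - ((-55 - 1/78)*B(-2, -6) - 1*(-5148)) = -6357 - ((-55 - 1/78)*(-7 + (-2)²) - 1*(-5148)) = -6357 - ((-55 - 1*1/78)*(-7 + 4) + 5148) = -6357 - ((-55 - 1/78)*(-3) + 5148) = -6357 - (-4291/78*(-3) + 5148) = -6357 - (4291/26 + 5148) = -6357 - 1*138139/26 = -6357 - 138139/26 = -303421/26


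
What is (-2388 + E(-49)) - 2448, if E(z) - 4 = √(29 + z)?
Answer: -4832 + 2*I*√5 ≈ -4832.0 + 4.4721*I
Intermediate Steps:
E(z) = 4 + √(29 + z)
(-2388 + E(-49)) - 2448 = (-2388 + (4 + √(29 - 49))) - 2448 = (-2388 + (4 + √(-20))) - 2448 = (-2388 + (4 + 2*I*√5)) - 2448 = (-2384 + 2*I*√5) - 2448 = -4832 + 2*I*√5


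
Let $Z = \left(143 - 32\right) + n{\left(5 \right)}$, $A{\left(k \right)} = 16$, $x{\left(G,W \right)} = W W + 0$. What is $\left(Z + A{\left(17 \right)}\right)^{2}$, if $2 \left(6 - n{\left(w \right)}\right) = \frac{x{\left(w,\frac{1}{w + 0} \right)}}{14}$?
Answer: $\frac{8667423801}{490000} \approx 17689.0$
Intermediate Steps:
$x{\left(G,W \right)} = W^{2}$ ($x{\left(G,W \right)} = W^{2} + 0 = W^{2}$)
$n{\left(w \right)} = 6 - \frac{1}{28 w^{2}}$ ($n{\left(w \right)} = 6 - \frac{\left(\frac{1}{w + 0}\right)^{2} \cdot \frac{1}{14}}{2} = 6 - \frac{\left(\frac{1}{w}\right)^{2} \cdot \frac{1}{14}}{2} = 6 - \frac{\frac{1}{w^{2}} \cdot \frac{1}{14}}{2} = 6 - \frac{\frac{1}{14} \frac{1}{w^{2}}}{2} = 6 - \frac{1}{28 w^{2}}$)
$Z = \frac{81899}{700}$ ($Z = \left(143 - 32\right) + \left(6 - \frac{1}{28 \cdot 25}\right) = 111 + \left(6 - \frac{1}{700}\right) = 111 + \frac{4199}{700} = \frac{81899}{700} \approx 117.0$)
$\left(Z + A{\left(17 \right)}\right)^{2} = \left(\frac{81899}{700} + 16\right)^{2} = \left(\frac{93099}{700}\right)^{2} = \frac{8667423801}{490000}$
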